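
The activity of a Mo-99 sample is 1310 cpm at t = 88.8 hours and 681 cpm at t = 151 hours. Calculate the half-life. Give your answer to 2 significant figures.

66 hours

Over Δt = 151 − 88.8 = 62.2 hours, the level fell by a factor of 1310/681 ≈ 1.9236.
n = log₂(1.9236) ≈ 0.94384 half-lives, so t½ = 62.2/0.94384 ≈ 65.901 hours.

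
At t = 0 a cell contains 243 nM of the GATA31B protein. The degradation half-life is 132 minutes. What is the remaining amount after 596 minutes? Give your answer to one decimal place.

Number of half-lives: n = 596/132 ≈ 4.5152.
Remaining = 243 × (1/2)^4.5152 = 243 × 0.043732 ≈ 10.627 nM.

10.6 nM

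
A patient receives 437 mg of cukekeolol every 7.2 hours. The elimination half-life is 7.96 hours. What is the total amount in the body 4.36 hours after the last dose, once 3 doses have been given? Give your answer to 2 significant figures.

540 mg

The 3 doses were given 18.76, 11.56, 4.36 hours ago.
Total = 437·(1/2)^(18.76/7.96) + 437·(1/2)^(11.56/7.96) + 437·(1/2)^(4.36/7.96)
      = 85.314 + 159.7 + 298.95 ≈ 543.96 mg.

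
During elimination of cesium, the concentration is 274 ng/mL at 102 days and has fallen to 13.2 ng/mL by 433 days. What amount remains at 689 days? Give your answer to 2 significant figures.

Over Δt = 433 − 102 = 331 days, the level fell by a factor of 274/13.2 ≈ 20.758.
n = log₂(20.758) ≈ 4.3756 half-lives, so t½ = 331/4.3756 ≈ 75.647 days.
From t = 433 to t = 689: 13.2 × (1/2)^((689−433)/75.647) ≈ 1.2643 ng/mL.

1.3 ng/mL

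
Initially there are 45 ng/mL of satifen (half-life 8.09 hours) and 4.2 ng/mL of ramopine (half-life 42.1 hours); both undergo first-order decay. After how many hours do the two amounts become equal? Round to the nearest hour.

Set 45·(1/2)^(t/8.09) = 4.2·(1/2)^(t/42.1).
Taking log₂: log₂(45/4.2) = t·(1/8.09 − 1/42.1).
log₂(10.714) = 3.4215; 1/8.09 − 1/42.1 = 0.099856.
t = 3.4215 / 0.099856 ≈ 34.264 hours.

34 hours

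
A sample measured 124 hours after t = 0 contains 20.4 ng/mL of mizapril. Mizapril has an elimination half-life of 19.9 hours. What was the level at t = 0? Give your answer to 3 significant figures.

Number of half-lives elapsed: n = 124/19.9 ≈ 6.2312.
A₀ = A × 2^n = 20.4 × 2^6.2312 = 20.4 × 75.122 ≈ 1532.5 ng/mL.

1530 ng/mL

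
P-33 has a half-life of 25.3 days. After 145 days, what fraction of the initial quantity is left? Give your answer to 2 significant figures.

n = 145/25.3 ≈ 5.7312 half-lives.
Fraction remaining = (1/2)^5.7312 ≈ 0.018825.

0.019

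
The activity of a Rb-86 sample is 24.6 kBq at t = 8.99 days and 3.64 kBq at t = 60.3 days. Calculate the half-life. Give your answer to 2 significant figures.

Over Δt = 60.3 − 8.99 = 51.31 days, the level fell by a factor of 24.6/3.64 ≈ 6.7582.
n = log₂(6.7582) ≈ 2.7566 half-lives, so t½ = 51.31/2.7566 ≈ 18.613 days.

19 days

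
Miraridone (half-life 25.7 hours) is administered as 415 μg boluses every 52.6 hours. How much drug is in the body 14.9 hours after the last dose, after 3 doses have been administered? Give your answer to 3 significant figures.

361 μg

The 3 doses were given 120.1, 67.5, 14.9 hours ago.
Total = 415·(1/2)^(120.1/25.7) + 415·(1/2)^(67.5/25.7) + 415·(1/2)^(14.9/25.7)
      = 16.266 + 67.206 + 277.66 ≈ 361.14 μg.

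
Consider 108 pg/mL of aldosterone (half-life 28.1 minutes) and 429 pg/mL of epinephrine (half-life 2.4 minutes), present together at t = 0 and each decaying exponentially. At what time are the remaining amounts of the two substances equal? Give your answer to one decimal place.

Set 108·(1/2)^(t/28.1) = 429·(1/2)^(t/2.4).
Taking log₂: log₂(108/429) = t·(1/28.1 − 1/2.4).
log₂(0.25175) = -1.9899; 1/28.1 − 1/2.4 = -0.38108.
t = -1.9899 / -0.38108 ≈ 5.2219 minutes.

5.2 minutes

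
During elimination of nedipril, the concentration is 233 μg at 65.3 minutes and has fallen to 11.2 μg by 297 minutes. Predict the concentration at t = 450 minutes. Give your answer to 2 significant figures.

1.5 μg

Over Δt = 297 − 65.3 = 231.7 minutes, the level fell by a factor of 233/11.2 ≈ 20.804.
n = log₂(20.804) ≈ 4.3788 half-lives, so t½ = 231.7/4.3788 ≈ 52.915 minutes.
From t = 297 to t = 450: 11.2 × (1/2)^((450−297)/52.915) ≈ 1.5094 μg.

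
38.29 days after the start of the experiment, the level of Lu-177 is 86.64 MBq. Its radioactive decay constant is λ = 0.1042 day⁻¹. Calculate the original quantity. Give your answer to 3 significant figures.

t½ = ln 2 / λ = 0.69315 / 0.1042 ≈ 6.6521 days.
Number of half-lives elapsed: n = 38.29/6.6521 ≈ 5.7561.
A₀ = A × 2^n = 86.64 × 2^5.7561 = 86.64 × 54.045 ≈ 4682.5 MBq.

4680 MBq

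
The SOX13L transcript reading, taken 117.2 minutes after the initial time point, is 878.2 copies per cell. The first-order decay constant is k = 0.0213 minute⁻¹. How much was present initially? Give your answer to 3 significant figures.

t½ = ln 2 / k = 0.69315 / 0.0213 ≈ 32.542 minutes.
Number of half-lives elapsed: n = 117.2/32.542 ≈ 3.6015.
A₀ = A × 2^n = 878.2 × 2^3.6015 = 878.2 × 12.138 ≈ 10660 copies per cell.

10700 copies per cell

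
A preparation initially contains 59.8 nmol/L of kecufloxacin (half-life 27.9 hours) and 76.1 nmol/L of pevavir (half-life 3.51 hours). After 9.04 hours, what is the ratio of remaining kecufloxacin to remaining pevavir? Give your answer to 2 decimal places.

kecufloxacin: 59.8 × (1/2)^(9.04/27.9) = 59.8 × (1/2)^0.32401 ≈ 47.771 nmol/L.
pevavir: 76.1 × (1/2)^(9.04/3.51) = 76.1 × (1/2)^2.5755 ≈ 12.767 nmol/L.
Ratio ≈ 47.771 / 12.767 ≈ 3.7418.

3.74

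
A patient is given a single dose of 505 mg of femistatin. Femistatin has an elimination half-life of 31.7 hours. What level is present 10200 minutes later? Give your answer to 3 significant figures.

12.3 mg

Convert the elapsed time: 10200 minutes = 170 hours.
Number of half-lives: n = 170/31.7 ≈ 5.3628.
Remaining = 505 × (1/2)^5.3628 = 505 × 0.024302 ≈ 12.273 mg.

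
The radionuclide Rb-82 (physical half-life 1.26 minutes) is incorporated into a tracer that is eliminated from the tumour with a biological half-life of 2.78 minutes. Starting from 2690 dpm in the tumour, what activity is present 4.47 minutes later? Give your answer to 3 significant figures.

75.5 dpm

1/t_eff = 1/t_phys + 1/t_biol = 1/1.26 + 1/2.78 = 1.1534 per minute.
t_eff = 1.26 × 2.78 / (1.26 + 2.78) ≈ 0.86703 minutes.
Remaining = 2690 × (1/2)^(4.47/0.86703) = 2690 × (1/2)^5.1555 ≈ 75.471 dpm.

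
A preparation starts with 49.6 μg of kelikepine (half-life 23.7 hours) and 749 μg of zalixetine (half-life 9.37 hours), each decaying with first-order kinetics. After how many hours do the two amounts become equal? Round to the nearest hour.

Set 49.6·(1/2)^(t/23.7) = 749·(1/2)^(t/9.37).
Taking log₂: log₂(49.6/749) = t·(1/23.7 − 1/9.37).
log₂(0.066222) = -3.9166; 1/23.7 − 1/9.37 = -0.064529.
t = -3.9166 / -0.064529 ≈ 60.694 hours.

61 hours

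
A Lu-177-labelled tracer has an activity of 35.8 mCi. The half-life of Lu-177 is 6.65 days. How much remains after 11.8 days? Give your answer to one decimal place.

Number of half-lives: n = 11.8/6.65 ≈ 1.7744.
Remaining = 35.8 × (1/2)^1.7744 = 35.8 × 0.29231 ≈ 10.465 mCi.

10.5 mCi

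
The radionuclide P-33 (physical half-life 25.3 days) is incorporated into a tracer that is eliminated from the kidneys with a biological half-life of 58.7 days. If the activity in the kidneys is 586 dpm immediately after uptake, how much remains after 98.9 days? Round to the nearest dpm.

1/t_eff = 1/t_phys + 1/t_biol = 1/25.3 + 1/58.7 = 0.056561 per day.
t_eff = 25.3 × 58.7 / (25.3 + 58.7) ≈ 17.68 days.
Remaining = 586 × (1/2)^(98.9/17.68) = 586 × (1/2)^5.5939 ≈ 12.133 dpm.

12 dpm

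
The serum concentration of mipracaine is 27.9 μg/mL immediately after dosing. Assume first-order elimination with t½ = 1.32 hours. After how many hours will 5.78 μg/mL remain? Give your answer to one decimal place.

3.0 hours

Fraction remaining = 5.78/27.9 ≈ 0.20717.
n = log₂(27.9/5.78) = ln(4.827)/ln 2 ≈ 2.2711 half-lives.
t = n × t½ = 2.2711 × 1.32 ≈ 2.9979 hours.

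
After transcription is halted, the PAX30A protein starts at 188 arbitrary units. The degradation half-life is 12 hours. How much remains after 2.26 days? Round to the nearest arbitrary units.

8 arbitrary units

Convert the elapsed time: 2.26 days = 54.24 hours.
Number of half-lives: n = 54.24/12 ≈ 4.52.
Remaining = 188 × (1/2)^4.52 = 188 × 0.043586 ≈ 8.1941 arbitrary units.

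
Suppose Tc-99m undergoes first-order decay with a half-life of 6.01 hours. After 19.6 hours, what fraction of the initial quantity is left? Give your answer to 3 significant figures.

n = 19.6/6.01 ≈ 3.2612 half-lives.
Fraction remaining = (1/2)^3.2612 ≈ 0.1043.

0.104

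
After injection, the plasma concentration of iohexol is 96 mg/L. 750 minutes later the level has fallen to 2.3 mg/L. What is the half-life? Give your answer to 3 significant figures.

A/A₀ = 2.3/96 ≈ 0.023958.
n = log₂(41.739) ≈ 5.3833 half-lives elapsed in 750 minutes.
t½ = 750/5.3833 ≈ 139.32 minutes.

139 minutes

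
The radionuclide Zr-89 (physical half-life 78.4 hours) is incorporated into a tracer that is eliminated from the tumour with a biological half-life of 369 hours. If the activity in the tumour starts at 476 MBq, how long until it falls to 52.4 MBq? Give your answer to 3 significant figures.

1/t_eff = 1/t_phys + 1/t_biol = 1/78.4 + 1/369 = 0.015465 per hour.
t_eff = 78.4 × 369 / (78.4 + 369) ≈ 64.662 hours.
n = log₂(476/52.4) ≈ 3.1833; t = 3.1833 × 64.662 ≈ 205.84 hours.

206 hours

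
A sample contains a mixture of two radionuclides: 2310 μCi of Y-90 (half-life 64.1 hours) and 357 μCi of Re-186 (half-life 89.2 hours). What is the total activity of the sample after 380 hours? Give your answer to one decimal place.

56.6 μCi

Y-90: 2310 × (1/2)^(380/64.1) = 2310 × (1/2)^5.9282 ≈ 37.935 μCi.
Re-186: 357 × (1/2)^(380/89.2) = 357 × (1/2)^4.2601 ≈ 18.632 μCi.
Total = 37.935 + 18.632 ≈ 56.566 μCi.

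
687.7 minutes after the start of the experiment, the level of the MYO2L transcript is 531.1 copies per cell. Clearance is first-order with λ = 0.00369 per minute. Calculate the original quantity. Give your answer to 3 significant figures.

6720 copies per cell

t½ = ln 2 / λ = 0.69315 / 0.00369 ≈ 187.84 minutes.
Number of half-lives elapsed: n = 687.7/187.84 ≈ 3.661.
A₀ = A × 2^n = 531.1 × 2^3.661 = 531.1 × 12.649 ≈ 6718.1 copies per cell.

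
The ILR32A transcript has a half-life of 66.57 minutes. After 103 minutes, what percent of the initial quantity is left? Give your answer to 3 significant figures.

34.2%

n = 103/66.57 ≈ 1.5472 half-lives.
Fraction remaining = (1/2)^1.5472 ≈ 0.34216, i.e. 34.216%.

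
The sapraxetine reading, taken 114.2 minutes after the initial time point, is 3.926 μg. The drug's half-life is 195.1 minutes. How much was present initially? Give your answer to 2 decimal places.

5.89 μg

Number of half-lives elapsed: n = 114.2/195.1 ≈ 0.58534.
A₀ = A × 2^n = 3.926 × 2^0.58534 = 3.926 × 1.5004 ≈ 5.8905 μg.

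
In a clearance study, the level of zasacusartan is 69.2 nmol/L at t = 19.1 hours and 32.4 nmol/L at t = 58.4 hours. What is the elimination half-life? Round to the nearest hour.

Over Δt = 58.4 − 19.1 = 39.3 hours, the level fell by a factor of 69.2/32.4 ≈ 2.1358.
n = log₂(2.1358) ≈ 1.0948 half-lives, so t½ = 39.3/1.0948 ≈ 35.898 hours.

36 hours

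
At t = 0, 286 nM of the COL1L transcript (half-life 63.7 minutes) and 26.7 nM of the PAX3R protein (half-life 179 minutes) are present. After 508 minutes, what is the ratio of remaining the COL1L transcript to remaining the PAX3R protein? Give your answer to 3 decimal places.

0.304

COL1L transcript: 286 × (1/2)^(508/63.7) = 286 × (1/2)^7.9749 ≈ 1.1368 nM.
PAX3R protein: 26.7 × (1/2)^(508/179) = 26.7 × (1/2)^2.838 ≈ 3.7341 nM.
Ratio ≈ 1.1368 / 3.7341 ≈ 0.30444.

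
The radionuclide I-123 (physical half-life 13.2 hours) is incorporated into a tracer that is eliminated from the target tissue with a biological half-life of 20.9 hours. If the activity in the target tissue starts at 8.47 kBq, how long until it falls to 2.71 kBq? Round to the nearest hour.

1/t_eff = 1/t_phys + 1/t_biol = 1/13.2 + 1/20.9 = 0.1236 per hour.
t_eff = 13.2 × 20.9 / (13.2 + 20.9) ≈ 8.0903 hours.
n = log₂(8.47/2.71) ≈ 1.6441; t = 1.6441 × 8.0903 ≈ 13.301 hours.

13 hours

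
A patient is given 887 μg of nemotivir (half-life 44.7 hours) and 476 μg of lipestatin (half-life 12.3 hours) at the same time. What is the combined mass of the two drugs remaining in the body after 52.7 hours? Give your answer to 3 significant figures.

416 μg

nemotivir: 887 × (1/2)^(52.7/44.7) = 887 × (1/2)^1.179 ≈ 391.76 μg.
lipestatin: 476 × (1/2)^(52.7/12.3) = 476 × (1/2)^4.2846 ≈ 24.425 μg.
Total = 391.76 + 24.425 ≈ 416.18 μg.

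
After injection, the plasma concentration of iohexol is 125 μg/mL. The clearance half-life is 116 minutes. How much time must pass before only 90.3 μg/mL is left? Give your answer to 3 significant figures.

Fraction remaining = 90.3/125 ≈ 0.7224.
n = log₂(125/90.3) = ln(1.3843)/ln 2 ≈ 0.46913 half-lives.
t = n × t½ = 0.46913 × 116 ≈ 54.419 minutes.

54.4 minutes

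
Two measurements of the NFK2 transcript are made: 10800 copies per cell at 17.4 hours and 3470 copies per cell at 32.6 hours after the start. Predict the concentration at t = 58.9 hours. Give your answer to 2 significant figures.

490 copies per cell

Over Δt = 32.6 − 17.4 = 15.2 hours, the level fell by a factor of 10800/3470 ≈ 3.1124.
n = log₂(3.1124) ≈ 1.638 half-lives, so t½ = 15.2/1.638 ≈ 9.2795 hours.
From t = 32.6 to t = 58.9: 3470 × (1/2)^((58.9−32.6)/9.2795) ≈ 486.57 copies per cell.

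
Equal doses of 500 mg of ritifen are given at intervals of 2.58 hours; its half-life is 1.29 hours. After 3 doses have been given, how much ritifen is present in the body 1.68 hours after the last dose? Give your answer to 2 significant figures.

270 mg

The 3 doses were given 6.84, 4.26, 1.68 hours ago.
Total = 500·(1/2)^(6.84/1.29) + 500·(1/2)^(4.26/1.29) + 500·(1/2)^(1.68/1.29)
      = 12.671 + 50.684 + 202.74 ≈ 266.09 mg.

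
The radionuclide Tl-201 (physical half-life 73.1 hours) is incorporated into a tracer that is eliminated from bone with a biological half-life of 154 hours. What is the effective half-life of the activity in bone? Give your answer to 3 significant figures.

49.6 hours

1/t_eff = 1/t_phys + 1/t_biol = 1/73.1 + 1/154 = 0.020173 per hour.
t_eff = 73.1 × 154 / (73.1 + 154) ≈ 49.57 hours.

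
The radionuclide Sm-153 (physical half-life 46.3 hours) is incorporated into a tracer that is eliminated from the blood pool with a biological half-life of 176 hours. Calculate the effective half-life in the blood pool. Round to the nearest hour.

37 hours

1/t_eff = 1/t_phys + 1/t_biol = 1/46.3 + 1/176 = 0.02728 per hour.
t_eff = 46.3 × 176 / (46.3 + 176) ≈ 36.657 hours.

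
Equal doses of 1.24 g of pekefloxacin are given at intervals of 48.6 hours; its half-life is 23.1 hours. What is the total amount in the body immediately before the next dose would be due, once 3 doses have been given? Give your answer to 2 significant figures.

0.37 g

The 3 doses were given 145.8, 97.2, 48.6 hours ago.
Total = 1.24·(1/2)^(145.8/23.1) + 1.24·(1/2)^(97.2/23.1) + 1.24·(1/2)^(48.6/23.1)
      = 0.01561 + 0.067104 + 0.28846 ≈ 0.37117 g.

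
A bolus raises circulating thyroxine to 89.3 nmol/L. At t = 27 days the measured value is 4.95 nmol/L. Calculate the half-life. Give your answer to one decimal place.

6.5 days

A/A₀ = 4.95/89.3 ≈ 0.055431.
n = log₂(18.04) ≈ 4.1732 half-lives elapsed in 27 days.
t½ = 27/4.1732 ≈ 6.4699 days.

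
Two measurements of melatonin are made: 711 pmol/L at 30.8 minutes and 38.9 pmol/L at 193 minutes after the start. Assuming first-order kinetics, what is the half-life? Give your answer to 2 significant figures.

Over Δt = 193 − 30.8 = 162.2 minutes, the level fell by a factor of 711/38.9 ≈ 18.278.
n = log₂(18.278) ≈ 4.192 half-lives, so t½ = 162.2/4.192 ≈ 38.693 minutes.

39 minutes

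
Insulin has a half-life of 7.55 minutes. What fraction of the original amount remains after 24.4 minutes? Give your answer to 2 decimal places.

n = 24.4/7.55 ≈ 3.2318 half-lives.
Fraction remaining = (1/2)^3.2318 ≈ 0.10645.

0.11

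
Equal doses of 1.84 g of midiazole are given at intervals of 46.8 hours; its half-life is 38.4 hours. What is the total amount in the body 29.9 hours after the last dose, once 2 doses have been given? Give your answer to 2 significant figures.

1.5 g

The 2 doses were given 76.7, 29.9 hours ago.
Total = 1.84·(1/2)^(76.7/38.4) + 1.84·(1/2)^(29.9/38.4)
      = 0.46083 + 1.0726 ≈ 1.5334 g.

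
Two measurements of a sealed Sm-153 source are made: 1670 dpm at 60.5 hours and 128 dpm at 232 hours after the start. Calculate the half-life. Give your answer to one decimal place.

46.3 hours

Over Δt = 232 − 60.5 = 171.5 hours, the level fell by a factor of 1670/128 ≈ 13.047.
n = log₂(13.047) ≈ 3.7056 half-lives, so t½ = 171.5/3.7056 ≈ 46.281 hours.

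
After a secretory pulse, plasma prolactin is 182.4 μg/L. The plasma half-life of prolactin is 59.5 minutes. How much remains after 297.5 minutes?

5.7 μg/L

Elapsed time is 5 half-lives (297.5/59.5).
Each half-life halves the amount: 182.4 × (1/2)^5 = 182.4/32 = 5.7 μg/L.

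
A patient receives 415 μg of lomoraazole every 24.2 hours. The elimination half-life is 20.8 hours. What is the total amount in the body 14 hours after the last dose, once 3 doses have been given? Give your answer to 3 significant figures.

428 μg

The 3 doses were given 62.4, 38.2, 14 hours ago.
Total = 415·(1/2)^(62.4/20.8) + 415·(1/2)^(38.2/20.8) + 415·(1/2)^(14/20.8)
      = 51.875 + 116.2 + 260.27 ≈ 428.35 μg.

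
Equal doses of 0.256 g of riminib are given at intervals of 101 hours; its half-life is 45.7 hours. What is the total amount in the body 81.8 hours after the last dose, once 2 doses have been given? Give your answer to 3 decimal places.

0.090 g

The 2 doses were given 182.8, 81.8 hours ago.
Total = 0.256·(1/2)^(182.8/45.7) + 0.256·(1/2)^(81.8/45.7)
      = 0.016 + 0.074031 ≈ 0.090031 g.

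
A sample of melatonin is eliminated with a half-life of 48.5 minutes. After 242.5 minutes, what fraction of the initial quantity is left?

n = 242.5/48.5 ≈ 5 half-lives.
Fraction remaining = (1/2)^5 ≈ 0.03125.

0.03125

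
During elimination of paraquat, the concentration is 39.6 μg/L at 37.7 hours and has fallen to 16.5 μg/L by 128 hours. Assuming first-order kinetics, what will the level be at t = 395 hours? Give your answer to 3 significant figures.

Over Δt = 128 − 37.7 = 90.3 hours, the level fell by a factor of 39.6/16.5 ≈ 2.4.
n = log₂(2.4) ≈ 1.263 half-lives, so t½ = 90.3/1.263 ≈ 71.494 hours.
From t = 128 to t = 395: 16.5 × (1/2)^((395−128)/71.494) ≈ 1.2396 μg/L.

1.24 μg/L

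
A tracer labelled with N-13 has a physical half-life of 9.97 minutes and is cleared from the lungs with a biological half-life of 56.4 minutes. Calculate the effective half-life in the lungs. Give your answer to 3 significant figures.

1/t_eff = 1/t_phys + 1/t_biol = 1/9.97 + 1/56.4 = 0.11803 per minute.
t_eff = 9.97 × 56.4 / (9.97 + 56.4) ≈ 8.4723 minutes.

8.47 minutes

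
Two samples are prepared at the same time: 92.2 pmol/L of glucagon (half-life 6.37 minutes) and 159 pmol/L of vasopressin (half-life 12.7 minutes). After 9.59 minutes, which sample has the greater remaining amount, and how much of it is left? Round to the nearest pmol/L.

glucagon: 92.2 × (1/2)^1.5055 ≈ 32.474 pmol/L.
vasopressin: 159 × (1/2)^0.75512 ≈ 94.207 pmol/L.
Vasopressin has more remaining, at ≈ 94.207 pmol/L.

vasopressin, 94 pmol/L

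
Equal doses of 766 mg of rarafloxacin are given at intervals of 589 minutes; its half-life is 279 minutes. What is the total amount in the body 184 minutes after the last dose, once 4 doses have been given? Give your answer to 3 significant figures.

629 mg

The 4 doses were given 1951, 1362, 773, 184 minutes ago.
Total = 766·(1/2)^(1951/279) + 766·(1/2)^(1362/279) + 766·(1/2)^(773/279) + 766·(1/2)^(184/279)
      = 6.0142 + 25.983 + 112.25 + 484.95 ≈ 629.2 mg.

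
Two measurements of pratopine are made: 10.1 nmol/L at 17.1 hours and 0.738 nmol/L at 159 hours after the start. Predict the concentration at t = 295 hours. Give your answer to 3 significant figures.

Over Δt = 159 − 17.1 = 141.9 hours, the level fell by a factor of 10.1/0.738 ≈ 13.686.
n = log₂(13.686) ≈ 3.7746 half-lives, so t½ = 141.9/3.7746 ≈ 37.593 hours.
From t = 159 to t = 295: 0.738 × (1/2)^((295−159)/37.593) ≈ 0.060122 nmol/L.

0.0601 nmol/L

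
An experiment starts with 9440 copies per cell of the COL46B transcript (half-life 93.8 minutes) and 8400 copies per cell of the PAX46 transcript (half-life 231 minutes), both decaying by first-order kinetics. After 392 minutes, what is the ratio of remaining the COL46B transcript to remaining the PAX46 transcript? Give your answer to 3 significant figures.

COL46B transcript: 9440 × (1/2)^(392/93.8) = 9440 × (1/2)^4.1791 ≈ 521.12 copies per cell.
PAX46 transcript: 8400 × (1/2)^(392/231) = 8400 × (1/2)^1.697 ≈ 2590.8 copies per cell.
Ratio ≈ 521.12 / 2590.8 ≈ 0.20114.

0.201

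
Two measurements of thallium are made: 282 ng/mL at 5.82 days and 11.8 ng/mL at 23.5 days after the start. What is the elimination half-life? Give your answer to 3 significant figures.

3.86 days

Over Δt = 23.5 − 5.82 = 17.68 days, the level fell by a factor of 282/11.8 ≈ 23.898.
n = log₂(23.898) ≈ 4.5788 half-lives, so t½ = 17.68/4.5788 ≈ 3.8612 days.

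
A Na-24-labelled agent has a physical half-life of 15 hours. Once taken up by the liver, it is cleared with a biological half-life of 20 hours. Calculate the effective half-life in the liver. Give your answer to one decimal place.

8.6 hours

1/t_eff = 1/t_phys + 1/t_biol = 1/15 + 1/20 = 0.11667 per hour.
t_eff = 15 × 20 / (15 + 20) ≈ 8.5714 hours.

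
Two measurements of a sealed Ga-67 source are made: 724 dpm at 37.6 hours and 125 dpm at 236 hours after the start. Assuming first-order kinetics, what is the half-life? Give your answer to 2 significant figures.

Over Δt = 236 − 37.6 = 198.4 hours, the level fell by a factor of 724/125 ≈ 5.792.
n = log₂(5.792) ≈ 2.5341 half-lives, so t½ = 198.4/2.5341 ≈ 78.293 hours.

78 hours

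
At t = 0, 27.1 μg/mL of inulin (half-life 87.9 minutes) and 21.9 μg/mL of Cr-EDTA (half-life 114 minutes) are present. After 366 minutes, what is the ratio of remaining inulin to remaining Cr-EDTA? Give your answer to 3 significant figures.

inulin: 27.1 × (1/2)^(366/87.9) = 27.1 × (1/2)^4.1638 ≈ 1.5119 μg/mL.
Cr-EDTA: 21.9 × (1/2)^(366/114) = 21.9 × (1/2)^3.2105 ≈ 2.3658 μg/mL.
Ratio ≈ 1.5119 / 2.3658 ≈ 0.63908.

0.639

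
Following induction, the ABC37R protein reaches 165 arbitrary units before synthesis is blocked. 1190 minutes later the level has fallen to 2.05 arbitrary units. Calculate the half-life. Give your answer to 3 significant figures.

188 minutes

A/A₀ = 2.05/165 ≈ 0.012424.
n = log₂(80.488) ≈ 6.3307 half-lives elapsed in 1190 minutes.
t½ = 1190/6.3307 ≈ 187.97 minutes.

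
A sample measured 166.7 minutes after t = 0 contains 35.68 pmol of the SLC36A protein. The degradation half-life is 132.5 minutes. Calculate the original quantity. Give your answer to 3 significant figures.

85.3 pmol

Number of half-lives elapsed: n = 166.7/132.5 ≈ 1.2581.
A₀ = A × 2^n = 35.68 × 2^1.2581 = 35.68 × 2.3918 ≈ 85.34 pmol.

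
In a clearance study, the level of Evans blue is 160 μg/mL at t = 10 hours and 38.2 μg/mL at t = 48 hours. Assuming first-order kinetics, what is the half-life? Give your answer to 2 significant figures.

Over Δt = 48 − 10 = 38 hours, the level fell by a factor of 160/38.2 ≈ 4.1885.
n = log₂(4.1885) ≈ 2.0664 half-lives, so t½ = 38/2.0664 ≈ 18.389 hours.

18 hours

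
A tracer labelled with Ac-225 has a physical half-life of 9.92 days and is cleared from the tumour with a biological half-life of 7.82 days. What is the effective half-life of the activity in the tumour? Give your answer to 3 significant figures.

1/t_eff = 1/t_phys + 1/t_biol = 1/9.92 + 1/7.82 = 0.22868 per day.
t_eff = 9.92 × 7.82 / (9.92 + 7.82) ≈ 4.3729 days.

4.37 days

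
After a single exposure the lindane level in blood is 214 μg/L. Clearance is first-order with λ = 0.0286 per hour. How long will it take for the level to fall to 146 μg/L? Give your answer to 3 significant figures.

t½ = ln 2 / λ = 0.69315 / 0.0286 ≈ 24.236 hours.
Fraction remaining = 146/214 ≈ 0.68224.
n = log₂(214/146) = ln(1.4658)/ln 2 ≈ 0.55164 half-lives.
t = n × t½ = 0.55164 × 24.236 ≈ 13.37 hours.

13.4 hours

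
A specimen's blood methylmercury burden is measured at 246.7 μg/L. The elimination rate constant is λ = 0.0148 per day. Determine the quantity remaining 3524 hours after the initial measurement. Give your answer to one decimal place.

t½ = ln 2 / λ = 0.69315 / 0.0148 ≈ 46.834 days.
Convert the elapsed time: 3524 hours = 146.833 days.
Number of half-lives: n = 146.833/46.834 ≈ 3.1352.
Remaining = 246.7 × (1/2)^3.1352 = 246.7 × 0.11382 ≈ 28.079 μg/L.

28.1 μg/L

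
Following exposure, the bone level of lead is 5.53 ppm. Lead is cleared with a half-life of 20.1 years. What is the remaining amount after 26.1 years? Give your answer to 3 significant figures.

Number of half-lives: n = 26.1/20.1 ≈ 1.2985.
Remaining = 5.53 × (1/2)^1.2985 = 5.53 × 0.40655 ≈ 2.2482 ppm.

2.25 ppm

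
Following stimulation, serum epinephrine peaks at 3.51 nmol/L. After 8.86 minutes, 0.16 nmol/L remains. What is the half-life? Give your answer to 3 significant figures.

1.99 minutes

A/A₀ = 0.16/3.51 ≈ 0.045584.
n = log₂(21.937) ≈ 4.4553 half-lives elapsed in 8.86 minutes.
t½ = 8.86/4.4553 ≈ 1.9886 minutes.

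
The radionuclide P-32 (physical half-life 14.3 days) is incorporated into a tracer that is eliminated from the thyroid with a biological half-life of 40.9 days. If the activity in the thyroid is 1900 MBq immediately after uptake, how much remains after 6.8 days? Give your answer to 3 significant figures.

1220 MBq

1/t_eff = 1/t_phys + 1/t_biol = 1/14.3 + 1/40.9 = 0.09438 per day.
t_eff = 14.3 × 40.9 / (14.3 + 40.9) ≈ 10.595 days.
Remaining = 1900 × (1/2)^(6.8/10.595) = 1900 × (1/2)^0.64178 ≈ 1217.7 MBq.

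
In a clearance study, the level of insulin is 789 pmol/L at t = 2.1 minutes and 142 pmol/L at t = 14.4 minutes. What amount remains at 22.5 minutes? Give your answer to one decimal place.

Over Δt = 14.4 − 2.1 = 12.3 minutes, the level fell by a factor of 789/142 ≈ 5.5563.
n = log₂(5.5563) ≈ 2.4741 half-lives, so t½ = 12.3/2.4741 ≈ 4.9714 minutes.
From t = 14.4 to t = 22.5: 142 × (1/2)^((22.5−14.4)/4.9714) ≈ 45.901 pmol/L.

45.9 pmol/L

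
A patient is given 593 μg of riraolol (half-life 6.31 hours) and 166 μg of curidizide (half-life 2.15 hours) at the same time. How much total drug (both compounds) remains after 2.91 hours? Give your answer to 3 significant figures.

496 μg

riraolol: 593 × (1/2)^(2.91/6.31) = 593 × (1/2)^0.46117 ≈ 430.75 μg.
curidizide: 166 × (1/2)^(2.91/2.15) = 166 × (1/2)^1.3535 ≈ 64.963 μg.
Total = 430.75 + 64.963 ≈ 495.72 μg.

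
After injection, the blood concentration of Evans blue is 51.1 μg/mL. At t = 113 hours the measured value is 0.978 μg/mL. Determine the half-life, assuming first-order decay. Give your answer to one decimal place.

A/A₀ = 0.978/51.1 ≈ 0.019139.
n = log₂(52.249) ≈ 5.7073 half-lives elapsed in 113 hours.
t½ = 113/5.7073 ≈ 19.799 hours.

19.8 hours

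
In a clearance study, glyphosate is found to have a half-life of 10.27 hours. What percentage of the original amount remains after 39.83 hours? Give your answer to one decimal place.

n = 39.83/10.27 ≈ 3.8783 half-lives.
Fraction remaining = (1/2)^3.8783 ≈ 0.068002, i.e. 6.8002%.

6.8%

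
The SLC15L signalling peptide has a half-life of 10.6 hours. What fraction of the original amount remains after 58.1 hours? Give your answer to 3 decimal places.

n = 58.1/10.6 ≈ 5.4811 half-lives.
Fraction remaining = (1/2)^5.4811 ≈ 0.022388.

0.022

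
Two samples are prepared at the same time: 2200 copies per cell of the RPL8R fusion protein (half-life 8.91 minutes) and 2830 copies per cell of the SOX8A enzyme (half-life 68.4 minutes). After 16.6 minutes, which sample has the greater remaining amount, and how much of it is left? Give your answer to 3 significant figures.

SOX8A enzyme, 2390 copies per cell

RPL8R fusion protein: 2200 × (1/2)^1.8631 ≈ 604.76 copies per cell.
SOX8A enzyme: 2830 × (1/2)^0.24269 ≈ 2391.8 copies per cell.
SOX8A enzyme has more remaining, at ≈ 2391.8 copies per cell.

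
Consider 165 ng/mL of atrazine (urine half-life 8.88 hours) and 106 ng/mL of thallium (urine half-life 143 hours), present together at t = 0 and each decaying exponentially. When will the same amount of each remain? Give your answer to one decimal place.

Set 165·(1/2)^(t/8.88) = 106·(1/2)^(t/143).
Taking log₂: log₂(165/106) = t·(1/8.88 − 1/143).
log₂(1.5566) = 0.6384; 1/8.88 − 1/143 = 0.10562.
t = 0.6384 / 0.10562 ≈ 6.0443 hours.

6.0 hours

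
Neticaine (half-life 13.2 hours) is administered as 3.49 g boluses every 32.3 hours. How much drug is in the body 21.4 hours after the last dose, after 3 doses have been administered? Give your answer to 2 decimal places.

1.38 g

The 3 doses were given 86, 53.7, 21.4 hours ago.
Total = 3.49·(1/2)^(86/13.2) + 3.49·(1/2)^(53.7/13.2) + 3.49·(1/2)^(21.4/13.2)
      = 0.038157 + 0.20806 + 1.1345 ≈ 1.3807 g.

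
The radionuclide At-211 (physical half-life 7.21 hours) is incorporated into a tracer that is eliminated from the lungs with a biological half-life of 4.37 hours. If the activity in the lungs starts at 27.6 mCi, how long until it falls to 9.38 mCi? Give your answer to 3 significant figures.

1/t_eff = 1/t_phys + 1/t_biol = 1/7.21 + 1/4.37 = 0.36753 per hour.
t_eff = 7.21 × 4.37 / (7.21 + 4.37) ≈ 2.7209 hours.
n = log₂(27.6/9.38) ≈ 1.557; t = 1.557 × 2.7209 ≈ 4.2364 hours.

4.24 hours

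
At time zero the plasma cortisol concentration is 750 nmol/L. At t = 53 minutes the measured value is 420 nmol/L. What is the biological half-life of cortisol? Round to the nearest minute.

A/A₀ = 420/750 ≈ 0.56.
n = log₂(1.7857) ≈ 0.8365 half-lives elapsed in 53 minutes.
t½ = 53/0.8365 ≈ 63.359 minutes.

63 minutes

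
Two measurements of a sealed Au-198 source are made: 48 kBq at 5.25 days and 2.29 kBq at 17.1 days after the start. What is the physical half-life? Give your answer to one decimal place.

2.7 days

Over Δt = 17.1 − 5.25 = 11.85 days, the level fell by a factor of 48/2.29 ≈ 20.961.
n = log₂(20.961) ≈ 4.3896 half-lives, so t½ = 11.85/4.3896 ≈ 2.6996 days.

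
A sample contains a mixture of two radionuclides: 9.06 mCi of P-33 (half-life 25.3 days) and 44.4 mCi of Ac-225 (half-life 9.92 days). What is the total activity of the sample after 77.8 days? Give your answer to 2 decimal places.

P-33: 9.06 × (1/2)^(77.8/25.3) = 9.06 × (1/2)^3.0751 ≈ 1.0751 mCi.
Ac-225: 44.4 × (1/2)^(77.8/9.92) = 44.4 × (1/2)^7.8427 ≈ 0.19341 mCi.
Total = 1.0751 + 0.19341 ≈ 1.2685 mCi.

1.27 mCi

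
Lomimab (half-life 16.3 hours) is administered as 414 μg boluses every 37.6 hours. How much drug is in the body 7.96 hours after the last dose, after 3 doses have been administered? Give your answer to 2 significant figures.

370 μg

The 3 doses were given 83.16, 45.56, 7.96 hours ago.
Total = 414·(1/2)^(83.16/16.3) + 414·(1/2)^(45.56/16.3) + 414·(1/2)^(7.96/16.3)
      = 12.056 + 59.648 + 295.12 ≈ 366.82 μg.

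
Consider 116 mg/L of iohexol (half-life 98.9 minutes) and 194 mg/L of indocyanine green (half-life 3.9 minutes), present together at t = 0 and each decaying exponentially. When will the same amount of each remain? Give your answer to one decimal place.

Set 116·(1/2)^(t/98.9) = 194·(1/2)^(t/3.9).
Taking log₂: log₂(116/194) = t·(1/98.9 − 1/3.9).
log₂(0.59794) = -0.74193; 1/98.9 − 1/3.9 = -0.2463.
t = -0.74193 / -0.2463 ≈ 3.0123 minutes.

3.0 minutes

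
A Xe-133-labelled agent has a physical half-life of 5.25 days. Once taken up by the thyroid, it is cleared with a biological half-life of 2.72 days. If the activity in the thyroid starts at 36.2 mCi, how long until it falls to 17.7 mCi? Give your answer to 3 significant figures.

1/t_eff = 1/t_phys + 1/t_biol = 1/5.25 + 1/2.72 = 0.55812 per day.
t_eff = 5.25 × 2.72 / (5.25 + 2.72) ≈ 1.7917 days.
n = log₂(36.2/17.7) ≈ 1.0322; t = 1.0322 × 1.7917 ≈ 1.8495 days.

1.85 days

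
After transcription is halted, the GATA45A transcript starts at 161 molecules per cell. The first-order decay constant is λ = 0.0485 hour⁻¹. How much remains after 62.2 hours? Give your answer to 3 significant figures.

t½ = ln 2 / λ = 0.69315 / 0.0485 ≈ 14.292 hours.
Number of half-lives: n = 62.2/14.292 ≈ 4.3522.
Remaining = 161 × (1/2)^4.3522 = 161 × 0.048963 ≈ 7.883 molecules per cell.

7.88 molecules per cell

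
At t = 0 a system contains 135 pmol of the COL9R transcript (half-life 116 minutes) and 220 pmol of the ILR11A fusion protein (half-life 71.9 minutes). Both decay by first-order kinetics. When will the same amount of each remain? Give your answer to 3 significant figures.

Set 135·(1/2)^(t/116) = 220·(1/2)^(t/71.9).
Taking log₂: log₂(135/220) = t·(1/116 − 1/71.9).
log₂(0.61364) = -0.70454; 1/116 − 1/71.9 = -0.0052875.
t = -0.70454 / -0.0052875 ≈ 133.25 minutes.

133 minutes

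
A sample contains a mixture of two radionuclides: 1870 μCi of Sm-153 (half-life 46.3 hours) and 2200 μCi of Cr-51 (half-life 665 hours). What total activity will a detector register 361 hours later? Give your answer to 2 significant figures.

1500 μCi

Sm-153: 1870 × (1/2)^(361/46.3) = 1870 × (1/2)^7.797 ≈ 8.4085 μCi.
Cr-51: 2200 × (1/2)^(361/665) = 2200 × (1/2)^0.54286 ≈ 1510.1 μCi.
Total = 8.4085 + 1510.1 ≈ 1518.5 μCi.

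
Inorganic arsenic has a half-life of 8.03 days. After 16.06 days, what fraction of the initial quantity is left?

n = 16.06/8.03 ≈ 2 half-lives.
Fraction remaining = (1/2)^2 ≈ 0.25.

0.25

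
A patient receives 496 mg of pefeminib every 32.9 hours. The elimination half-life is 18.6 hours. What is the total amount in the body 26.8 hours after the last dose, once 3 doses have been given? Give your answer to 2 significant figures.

250 mg

The 3 doses were given 92.6, 59.7, 26.8 hours ago.
Total = 496·(1/2)^(92.6/18.6) + 496·(1/2)^(59.7/18.6) + 496·(1/2)^(26.8/18.6)
      = 15.733 + 53.613 + 182.7 ≈ 252.05 mg.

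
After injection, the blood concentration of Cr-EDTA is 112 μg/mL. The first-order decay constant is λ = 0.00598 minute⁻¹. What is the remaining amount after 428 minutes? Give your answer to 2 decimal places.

8.66 μg/mL

t½ = ln 2 / λ = 0.69315 / 0.00598 ≈ 115.91 minutes.
Number of half-lives: n = 428/115.91 ≈ 3.6925.
Remaining = 112 × (1/2)^3.6925 = 112 × 0.077348 ≈ 8.663 μg/mL.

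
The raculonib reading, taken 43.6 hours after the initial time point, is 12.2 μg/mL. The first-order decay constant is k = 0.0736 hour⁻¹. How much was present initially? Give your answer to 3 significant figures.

t½ = ln 2 / k = 0.69315 / 0.0736 ≈ 9.4178 hours.
Number of half-lives elapsed: n = 43.6/9.4178 ≈ 4.6296.
A₀ = A × 2^n = 12.2 × 2^4.6296 = 12.2 × 24.753 ≈ 301.99 μg/mL.

302 μg/mL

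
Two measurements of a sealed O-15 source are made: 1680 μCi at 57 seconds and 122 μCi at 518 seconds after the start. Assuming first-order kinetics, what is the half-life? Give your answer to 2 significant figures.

Over Δt = 518 − 57 = 461 seconds, the level fell by a factor of 1680/122 ≈ 13.77.
n = log₂(13.77) ≈ 3.7835 half-lives, so t½ = 461/3.7835 ≈ 121.84 seconds.

120 seconds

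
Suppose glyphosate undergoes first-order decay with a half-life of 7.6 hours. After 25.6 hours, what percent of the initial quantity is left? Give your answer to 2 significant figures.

n = 25.6/7.6 ≈ 3.3684 half-lives.
Fraction remaining = (1/2)^3.3684 ≈ 0.096829, i.e. 9.6829%.

9.7%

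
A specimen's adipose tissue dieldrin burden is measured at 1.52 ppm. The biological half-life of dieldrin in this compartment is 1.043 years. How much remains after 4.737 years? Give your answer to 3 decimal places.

Number of half-lives: n = 4.737/1.043 ≈ 4.5417.
Remaining = 1.52 × (1/2)^4.5417 = 1.52 × 0.042935 ≈ 0.065261 ppm.

0.065 ppm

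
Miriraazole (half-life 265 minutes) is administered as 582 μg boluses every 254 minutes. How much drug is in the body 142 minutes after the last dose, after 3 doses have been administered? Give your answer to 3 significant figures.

714 μg

The 3 doses were given 650, 396, 142 minutes ago.
Total = 582·(1/2)^(650/265) + 582·(1/2)^(396/265) + 582·(1/2)^(142/265)
      = 106.3 + 206.58 + 401.44 ≈ 714.32 μg.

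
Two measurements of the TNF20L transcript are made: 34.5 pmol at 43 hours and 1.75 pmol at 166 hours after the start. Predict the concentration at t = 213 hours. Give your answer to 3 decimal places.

0.560 pmol

Over Δt = 166 − 43 = 123 hours, the level fell by a factor of 34.5/1.75 ≈ 19.714.
n = log₂(19.714) ≈ 4.3012 half-lives, so t½ = 123/4.3012 ≈ 28.597 hours.
From t = 166 to t = 213: 1.75 × (1/2)^((213−166)/28.597) ≈ 0.56012 pmol.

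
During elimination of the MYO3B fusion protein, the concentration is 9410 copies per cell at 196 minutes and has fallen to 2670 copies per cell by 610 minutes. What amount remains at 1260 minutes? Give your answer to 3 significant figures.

Over Δt = 610 − 196 = 414 minutes, the level fell by a factor of 9410/2670 ≈ 3.5243.
n = log₂(3.5243) ≈ 1.8174 half-lives, so t½ = 414/1.8174 ≈ 227.8 minutes.
From t = 610 to t = 1260: 2670 × (1/2)^((1260−610)/227.8) ≈ 369.46 copies per cell.

369 copies per cell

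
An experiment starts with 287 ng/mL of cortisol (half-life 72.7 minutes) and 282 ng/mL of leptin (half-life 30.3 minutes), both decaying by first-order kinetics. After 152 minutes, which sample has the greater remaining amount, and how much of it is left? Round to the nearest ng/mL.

cortisol, 67 ng/mL

cortisol: 287 × (1/2)^2.0908 ≈ 67.374 ng/mL.
leptin: 282 × (1/2)^5.0165 ≈ 8.7123 ng/mL.
Cortisol has more remaining, at ≈ 67.374 ng/mL.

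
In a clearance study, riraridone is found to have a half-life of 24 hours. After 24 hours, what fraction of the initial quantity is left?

0.5

n = 24/24 ≈ 1 half-life.
Fraction remaining = (1/2)^1 ≈ 0.5.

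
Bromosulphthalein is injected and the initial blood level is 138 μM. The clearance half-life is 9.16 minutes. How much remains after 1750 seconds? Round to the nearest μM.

Convert the elapsed time: 1750 seconds = 29.1667 minutes.
Number of half-lives: n = 29.1667/9.16 ≈ 3.1841.
Remaining = 138 × (1/2)^3.1841 = 138 × 0.11002 ≈ 15.183 μM.

15 μM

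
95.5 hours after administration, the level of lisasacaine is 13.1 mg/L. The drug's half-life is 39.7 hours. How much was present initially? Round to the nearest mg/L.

Number of half-lives elapsed: n = 95.5/39.7 ≈ 2.4055.
A₀ = A × 2^n = 13.1 × 2^2.4055 = 13.1 × 5.2983 ≈ 69.408 mg/L.

69 mg/L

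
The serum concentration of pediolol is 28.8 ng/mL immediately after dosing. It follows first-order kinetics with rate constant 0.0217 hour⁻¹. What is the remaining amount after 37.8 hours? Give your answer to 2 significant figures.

13 ng/mL

t½ = ln 2 / k = 0.69315 / 0.0217 ≈ 31.942 hours.
Number of half-lives: n = 37.8/31.942 ≈ 1.1834.
Remaining = 28.8 × (1/2)^1.1834 = 28.8 × 0.44032 ≈ 12.681 ng/mL.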